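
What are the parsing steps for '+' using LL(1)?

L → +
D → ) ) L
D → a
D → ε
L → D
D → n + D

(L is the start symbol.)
LL(1) parsing maintains a stack (initially the start symbol over $) and the input. At each step: if the stack top is a terminal, match it against the current input token; if it is a non-terminal N, replace it with the RHS of M[N, lookahead] (the unique production whose predict set contains the lookahead).

Stack is shown with the top on the left.

Stack  Input  Action
--------------------
L $    + $    output L → +
+ $    + $    match '+'
$      $      accept

The string is accepted.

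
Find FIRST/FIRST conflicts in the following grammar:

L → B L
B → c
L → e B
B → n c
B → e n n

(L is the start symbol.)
FIRST sets of the non-terminals at (or reachable through a nullable prefix from) the front of some alternative:
  FIRST(B) = { 'c', 'e', 'n' }

Productions for L:
  L → B L: FIRST = { 'c', 'e', 'n' }
  L → e B: FIRST = { 'e' }
Productions for B:
  B → c: FIRST = { 'c' }
  B → n c: FIRST = { 'n' }
  B → e n n: FIRST = { 'e' }

Conflict for L: L → B L and L → e B
  Overlap: { 'e' }

Answer: Yes. L → B L / L → e B on { 'e' }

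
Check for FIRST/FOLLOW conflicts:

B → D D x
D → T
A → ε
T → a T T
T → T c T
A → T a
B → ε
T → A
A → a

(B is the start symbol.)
Yes. A → T a with FOLLOW(A) on { 'a', 'c' }; A → a with FOLLOW(A) on { 'a' }; T → a T T with FOLLOW(T) on { 'a' }; T → T c T with FOLLOW(T) on { 'a', 'c' }

Nullable non-terminals: A, B, D, T.
FIRST sets used below: FIRST(T) = { 'a', 'c', ε }, FIRST(D) = { 'a', 'c', ε }, FIRST(A) = { 'a', 'c', ε }

A: nullable alternative(s) A → ε; FOLLOW(A) = { 'a', 'c', 'x' }
  A → ε: FIRST \ {ε} = { } — this is the only nullable alternative, skip
  A → T a: FIRST \ {ε} = { 'a', 'c' } — overlaps FOLLOW(A) on { 'a', 'c' }: CONFLICT
  A → a: FIRST \ {ε} = { 'a' } — overlaps FOLLOW(A) on { 'a' }: CONFLICT

B: nullable alternative(s) B → ε; FOLLOW(B) = { $ }
  B → D D x: FIRST \ {ε} = { 'a', 'c', 'x' } — disjoint from FOLLOW(B)
  B → ε: FIRST \ {ε} = { } — this is the only nullable alternative, skip
D has a nullable alternative but only one production, so nothing to check.

T: nullable alternative(s) T → A; FOLLOW(T) = { 'a', 'c', 'x' }
  T → a T T: FIRST \ {ε} = { 'a' } — overlaps FOLLOW(T) on { 'a' }: CONFLICT
  T → T c T: FIRST \ {ε} = { 'a', 'c' } — overlaps FOLLOW(T) on { 'a', 'c' }: CONFLICT
  T → A: FIRST \ {ε} = { 'a', 'c' } — this is the only nullable alternative, skip

So the grammar has 4 FIRST/FOLLOW conflicts (marked CONFLICT above).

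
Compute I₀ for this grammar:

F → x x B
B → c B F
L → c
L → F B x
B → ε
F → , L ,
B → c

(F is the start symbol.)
First, augment the grammar with F' → F
I₀ = CLOSURE({ [F' → . F] }):
  [F' → . F] has the dot before F: add [F → . x x B], [F → . , L ,]
No further items can be added.

I₀ = { [F → . , L ,], [F → . x x B], [F' → . F] }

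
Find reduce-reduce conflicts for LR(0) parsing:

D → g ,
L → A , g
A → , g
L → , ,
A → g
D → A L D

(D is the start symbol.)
No reduce-reduce conflicts

Augment with D' → D and build the canonical LR(0) collection (I0 = CLOSURE({[D' → . D]}), then GOTO on every symbol after a dot until no new states appear). It has 15 states:
  I0: { [A → . , g], [A → . g], [D → . A L D], [D → . g ,], [D' → . D] }  — shift
  I1: { [A → , . g] }  — shift
  I2: { [A → . , g], [A → . g], [D → A . L D], [L → . , ,], [L → . A , g] }  — shift
  I3: { [D' → D .] }  — accept
  I4: { [A → g .], [D → g . ,] }  — shift, reduce
  I5: { [D → g , .] }  — reduce
  I6: { [A → , . g], [L → , . ,] }  — shift
  I7: { [L → A . , g] }  — shift
  I8: { [A → . , g], [A → . g], [D → . A L D], [D → . g ,], [D → A L . D] }  — shift
  I9: { [A → g .] }  — reduce
  I10: { [D → A L D .] }  — reduce
  I11: { [L → A , . g] }  — shift
  I12: { [L → A , g .] }  — reduce
  I13: { [L → , , .] }  — reduce
  I14: { [A → , g .] }  — reduce

No state contains more than one complete item.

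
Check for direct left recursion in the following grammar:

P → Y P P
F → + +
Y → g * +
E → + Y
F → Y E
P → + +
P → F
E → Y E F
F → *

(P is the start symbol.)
No direct left recursion

P → Y P P: starts with Y
F → + +: starts with '+'
Y → g * +: starts with g
E → + Y: starts with '+'
F → Y E: starts with Y
P → + +: starts with '+'
P → F: starts with F
E → Y E F: starts with Y
F → *: starts with '*'

No direct left recursion found.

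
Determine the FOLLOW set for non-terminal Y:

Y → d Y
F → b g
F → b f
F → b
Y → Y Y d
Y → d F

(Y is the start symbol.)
{ $, 'd' }

To compute FOLLOW(Y), find every occurrence of Y on a right-hand side N → α Y β: add FIRST(β) \ {ε}, and if β is empty or nullable also add FOLLOW(N). Iterate to a fixed point.

Y is the start symbol, so $ ∈ FOLLOW(Y).
In Y → d Y: Y is at the end; this adds FOLLOW(Y) to itself — nothing new
In Y → Y Y d: Y is followed by Y d, add FIRST(Y d) \ {ε} = { 'd' }
In Y → Y Y d: Y is followed by d, add FIRST(d) \ {ε} = { 'd' }

Taking the union: FOLLOW(Y) = { $, 'd' }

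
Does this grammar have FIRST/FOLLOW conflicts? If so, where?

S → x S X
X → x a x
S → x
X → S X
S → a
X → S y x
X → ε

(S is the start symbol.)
A FIRST/FOLLOW conflict occurs when a non-terminal N has a nullable alternative N → β (β ⇒* ε) and another alternative N → α with FIRST(α) ∩ FOLLOW(N) ≠ ∅: on such a lookahead the parser cannot decide between expanding α and letting N vanish via β.

Nullable non-terminals: X.
FIRST sets used below: FIRST(S) = { 'a', 'x' }

X: nullable alternative(s) X → ε; FOLLOW(X) = { $, 'a', 'x', 'y' }
  X → x a x: FIRST \ {ε} = { 'x' } — overlaps FOLLOW(X) on { 'x' }: CONFLICT
  X → S X: FIRST \ {ε} = { 'a', 'x' } — overlaps FOLLOW(X) on { 'a', 'x' }: CONFLICT
  X → S y x: FIRST \ {ε} = { 'a', 'x' } — overlaps FOLLOW(X) on { 'a', 'x' }: CONFLICT
  X → ε: FIRST \ {ε} = { } — this is the only nullable alternative, skip

S has no nullable alternative, so no FIRST/FOLLOW check is needed there.

So the grammar has 3 FIRST/FOLLOW conflicts (marked CONFLICT above).

Answer: Yes. X → x a x with FOLLOW(X) on { 'x' }; X → S X with FOLLOW(X) on { 'a', 'x' }; X → S y x with FOLLOW(X) on { 'a', 'x' }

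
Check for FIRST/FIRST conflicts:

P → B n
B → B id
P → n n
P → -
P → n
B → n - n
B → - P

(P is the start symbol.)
FIRST sets of the non-terminals at (or reachable through a nullable prefix from) the front of some alternative:
  FIRST(B) = { '-', 'n' }

Productions for P:
  P → B n: FIRST = { '-', 'n' }
  P → n n: FIRST = { 'n' }
  P → -: FIRST = { '-' }
  P → n: FIRST = { 'n' }
Productions for B:
  B → B id: FIRST = { '-', 'n' }
  B → n - n: FIRST = { 'n' }
  B → - P: FIRST = { '-' }

Conflict for P: P → B n and P → n n
  Overlap: { 'n' }
Conflict for P: P → B n and P → -
  Overlap: { '-' }
Conflict for P: P → B n and P → n
  Overlap: { 'n' }
Conflict for P: P → n n and P → n
  Overlap: { 'n' }
Conflict for B: B → B id and B → n - n
  Overlap: { 'n' }
Conflict for B: B → B id and B → - P
  Overlap: { '-' }

Answer: Yes. P → B n / P → n n on { 'n' }; P → B n / P → '-' on { '-' }; P → B n / P → n on { 'n' }; P → n n / P → n on { 'n' }; B → B id / B → n '-' n on { 'n' }; B → B id / B → '-' P on { '-' }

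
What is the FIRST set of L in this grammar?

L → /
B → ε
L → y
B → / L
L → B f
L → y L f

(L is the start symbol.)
{ '/', 'f', 'y' }

To compute FIRST(L), examine every production with L on the left-hand side, reading each right-hand side left to right until a non-nullable symbol is reached.

FIRST sets of the other non-terminals involved (by the same procedure, iterated to a fixed point):
  FIRST(B) = { '/', ε }

From L → /:
  - '/' is a terminal: add '/' and stop
From L → y:
  - y is a terminal: add 'y' and stop
From L → B f:
  - B is a non-terminal: add FIRST(B) \ {ε} = { '/' }
    B is nullable, so continue to the next symbol
  - f is a terminal: add 'f' and stop
From L → y L f:
  - y is a terminal: add 'y' and stop

Collecting: FIRST(L) = { '/', 'f', 'y' }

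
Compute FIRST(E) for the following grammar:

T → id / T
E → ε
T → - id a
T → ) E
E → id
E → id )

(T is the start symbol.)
To compute FIRST(E), examine every production with E on the left-hand side, reading each right-hand side left to right until a non-nullable symbol is reached.

From E → ε:
  - ε-production, so ε ∈ FIRST(E)
From E → id:
  - id is a terminal: add 'id' and stop
From E → id ):
  - id is a terminal: add 'id' and stop

Collecting: FIRST(E) = { 'id', ε }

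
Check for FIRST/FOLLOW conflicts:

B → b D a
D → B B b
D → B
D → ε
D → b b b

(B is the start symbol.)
Nullable non-terminals: D.
FIRST sets used below: FIRST(B) = { 'b' }

D: nullable alternative(s) D → ε; FOLLOW(D) = { 'a' }
  D → B B b: FIRST \ {ε} = { 'b' } — disjoint from FOLLOW(D)
  D → B: FIRST \ {ε} = { 'b' } — disjoint from FOLLOW(D)
  D → ε: FIRST \ {ε} = { } — this is the only nullable alternative, skip
  D → b b b: FIRST \ {ε} = { 'b' } — disjoint from FOLLOW(D)

B has no nullable alternative, so no FIRST/FOLLOW check is needed there.

No FIRST/FOLLOW conflicts found.

Answer: No FIRST/FOLLOW conflicts.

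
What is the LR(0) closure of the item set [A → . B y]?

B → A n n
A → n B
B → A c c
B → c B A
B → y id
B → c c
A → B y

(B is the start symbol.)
{ [A → . B y], [A → . n B], [B → . A c c], [B → . A n n], [B → . c B A], [B → . c c], [B → . y id] }

To compute CLOSURE, for each item [A → α.Bβ] where B is a non-terminal, add [B → .γ] for all productions B → γ; repeat for the newly added items until nothing changes.

Start with: [A → . B y]
  [A → . B y] has the dot before B: add [B → . A n n], [B → . A c c], [B → . c B A], [B → . y id], [B → . c c]
  [B → . A n n] has the dot before A: add [A → . n B]
No further items can be added.

CLOSURE = { [A → . B y], [A → . n B], [B → . A c c], [B → . A n n], [B → . c B A], [B → . c c], [B → . y id] }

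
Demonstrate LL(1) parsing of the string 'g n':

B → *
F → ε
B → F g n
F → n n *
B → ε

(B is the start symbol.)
Stack is shown with the top on the left.

Stack    Input  Action
----------------------
B $      g n $  output B → F g n
F g n $  g n $  output F → ε
g n $    g n $  match 'g'
n $      n $    match 'n'
$        $      accept

The string is accepted.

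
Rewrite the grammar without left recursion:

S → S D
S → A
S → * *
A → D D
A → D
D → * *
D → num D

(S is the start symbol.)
S is directly left-recursive. The standard transformation for
  A → A α₁ | ... | A α_m | β₁ | ... | β_n
is
  A  → β₁ A' | ... | β_n A'
  A' → α₁ A' | ... | α_m A' | ε

S → A becomes S → A S'
S → * * becomes S → * * S'
S → S D becomes S' → D S'
Add S' → ε

Productions for other non-terminals are unchanged:
  A → D D
  A → D
  D → * *
  D → num D

Resulting grammar:
S → A S'
S → * * S'
S' → D S'
S' → ε
A → D D
A → D
D → * *
D → num D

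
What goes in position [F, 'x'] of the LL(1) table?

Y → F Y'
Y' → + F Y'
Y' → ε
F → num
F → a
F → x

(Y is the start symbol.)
To find M[F, 'x'], we find productions for F where 'x' is in the predict set (PREDICT(N → α) = (FIRST(α) \ {ε}) ∪ (FOLLOW(N) if α ⇒* ε)).

F → num: PREDICT = { 'num' }
F → a: PREDICT = { 'a' }
F → x: PREDICT = { 'x' }
  'x' is in predict set, so this production goes in M[F, 'x']

M[F, 'x'] = F → x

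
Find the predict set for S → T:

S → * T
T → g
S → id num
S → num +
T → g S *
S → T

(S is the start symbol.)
{ 'g' }

PREDICT(S → T) = (FIRST(RHS) \ {ε}) ∪ (FOLLOW(S) if ε ∈ FIRST(RHS), i.e. RHS ⇒* ε)
FIRST(T) = { 'g' }
FIRST(T) = { 'g' }
ε ∉ FIRST(T), so FOLLOW(S) is not added.
PREDICT(S → T) = { 'g' }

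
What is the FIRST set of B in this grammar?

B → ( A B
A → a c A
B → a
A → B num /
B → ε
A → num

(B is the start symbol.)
{ '(', 'a', ε }

From B → ( A B:
  - '(' is a terminal: add '(' and stop
From B → a:
  - a is a terminal: add 'a' and stop
From B → ε:
  - ε-production, so ε ∈ FIRST(B)

Collecting: FIRST(B) = { '(', 'a', ε }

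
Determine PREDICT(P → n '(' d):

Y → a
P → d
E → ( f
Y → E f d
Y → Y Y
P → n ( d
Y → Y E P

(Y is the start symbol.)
PREDICT(P → n '(' d) = (FIRST(RHS) \ {ε}) ∪ (FOLLOW(P) if ε ∈ FIRST(RHS), i.e. RHS ⇒* ε)
FIRST(n '(' d) = { 'n' }
ε ∉ FIRST(n '(' d), so FOLLOW(P) is not added.
PREDICT(P → n '(' d) = { 'n' }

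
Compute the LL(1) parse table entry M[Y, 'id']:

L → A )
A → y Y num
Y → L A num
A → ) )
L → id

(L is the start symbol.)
Y → L A num

To find M[Y, 'id'], we find productions for Y where 'id' is in the predict set (PREDICT(N → α) = (FIRST(α) \ {ε}) ∪ (FOLLOW(N) if α ⇒* ε)).

Relevant sets:
  FIRST(L) = { ')', 'id', 'y' }

Y → L A num: PREDICT = { ')', 'id', 'y' }
  'id' is in predict set, so this production goes in M[Y, 'id']

M[Y, 'id'] = Y → L A num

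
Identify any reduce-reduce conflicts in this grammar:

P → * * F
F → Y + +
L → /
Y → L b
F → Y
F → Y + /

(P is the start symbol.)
A reduce-reduce conflict occurs when an LR(0) state has two complete items [A → α .] and [B → β .] — both call for a reduction, and with no lookahead the parser cannot choose between them.

Augment with P' → P and build the canonical LR(0) collection (I0 = CLOSURE({[P' → . P]}), then GOTO on every symbol after a dot until no new states appear). It has 12 states:
  I0: { [P → . * * F], [P' → . P] }  — shift
  I1: { [P → * . * F] }  — shift
  I2: { [P' → P .] }  — accept
  I3: { [F → . Y + +], [F → . Y + /], [F → . Y], [L → . /], [P → * * . F], [Y → . L b] }  — shift
  I4: { [L → / .] }  — reduce
  I5: { [P → * * F .] }  — reduce
  I6: { [Y → L . b] }  — shift
  I7: { [F → Y . + +], [F → Y . + /], [F → Y .] }  — shift, reduce
  I8: { [F → Y + . +], [F → Y + . /] }  — shift
  I9: { [F → Y + + .] }  — reduce
  I10: { [F → Y + / .] }  — reduce
  I11: { [Y → L b .] }  — reduce

No state contains more than one complete item.

Answer: No reduce-reduce conflicts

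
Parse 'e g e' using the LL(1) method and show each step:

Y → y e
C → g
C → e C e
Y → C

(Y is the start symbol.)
LL(1) parsing maintains a stack (initially the start symbol over $) and the input. At each step: if the stack top is a terminal, match it against the current input token; if it is a non-terminal N, replace it with the RHS of M[N, lookahead] (the unique production whose predict set contains the lookahead).

Stack is shown with the top on the left.

Stack    Input    Action
------------------------
Y $      e g e $  output Y → C
C $      e g e $  output C → e C e
e C e $  e g e $  match 'e'
C e $    g e $    output C → g
g e $    g e $    match 'g'
e $      e $      match 'e'
$        $        accept

The string is accepted.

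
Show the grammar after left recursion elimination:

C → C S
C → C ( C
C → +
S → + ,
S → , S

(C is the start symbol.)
C is directly left-recursive. The standard transformation for
  A → A α₁ | ... | A α_m | β₁ | ... | β_n
is
  A  → β₁ A' | ... | β_n A'
  A' → α₁ A' | ... | α_m A' | ε

C → + becomes C → + C'
C → C S becomes C' → S C'
C → C ( C becomes C' → ( C C'
Add C' → ε

Productions for other non-terminals are unchanged:
  S → + ,
  S → , S

Resulting grammar:
C → + C'
C' → S C'
C' → ( C C'
C' → ε
S → + ,
S → , S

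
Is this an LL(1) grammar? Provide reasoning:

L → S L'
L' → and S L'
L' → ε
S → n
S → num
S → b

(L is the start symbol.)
Yes, the grammar is LL(1).

A grammar is LL(1) if for each non-terminal N with multiple productions, the predict sets of those productions are pairwise disjoint, where PREDICT(N → α) = (FIRST(α) \ {ε}) ∪ (FOLLOW(N) if α ⇒* ε).

Relevant sets:
  FOLLOW(L') = { $ }

For L':
  PREDICT(L' → and S L') = { 'and' }
  PREDICT(L' → ε) = { $ }
For S:
  PREDICT(S → n) = { 'n' }
  PREDICT(S → num) = { 'num' }
  PREDICT(S → b) = { 'b' }
L has a single production, so nothing to check there.

All predict sets are disjoint. The grammar IS LL(1).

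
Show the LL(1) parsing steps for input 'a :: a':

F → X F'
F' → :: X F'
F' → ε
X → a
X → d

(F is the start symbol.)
LL(1) parsing maintains a stack (initially the start symbol over $) and the input. At each step: if the stack top is a terminal, match it against the current input token; if it is a non-terminal N, replace it with the RHS of M[N, lookahead] (the unique production whose predict set contains the lookahead).

Stack is shown with the top on the left.

Stack      Input     Action
---------------------------
F $        a :: a $  output F → X F'
X F' $     a :: a $  output X → a
a F' $     a :: a $  match 'a'
F' $       :: a $    output F' → :: X F'
:: X F' $  :: a $    match '::'
X F' $     a $       output X → a
a F' $     a $       match 'a'
F' $       $         output F' → ε
$          $         accept

The string is accepted.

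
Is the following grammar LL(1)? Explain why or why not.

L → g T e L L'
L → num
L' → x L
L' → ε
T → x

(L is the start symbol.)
No. Predict set conflict for L': { 'x' }

A grammar is LL(1) if for each non-terminal N with multiple productions, the predict sets of those productions are pairwise disjoint, where PREDICT(N → α) = (FIRST(α) \ {ε}) ∪ (FOLLOW(N) if α ⇒* ε).

Relevant sets:
  FOLLOW(L') = { $, 'x' }

For L:
  PREDICT(L → g T e L L') = { 'g' }
  PREDICT(L → num) = { 'num' }
For L':
  PREDICT(L' → x L) = { 'x' }
  PREDICT(L' → ε) = { $, 'x' }
T has a single production, so nothing to check there.

Conflict found: Predict set conflict for L': { 'x' }
The grammar is NOT LL(1).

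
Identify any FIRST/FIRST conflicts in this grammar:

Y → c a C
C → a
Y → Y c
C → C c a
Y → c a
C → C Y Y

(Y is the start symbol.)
A FIRST/FIRST conflict occurs when two productions N → α and N → β for the same non-terminal have FIRST(α) ∩ FIRST(β) ≠ ∅ (with ε ∈ FIRST of a nullable right-hand side, so two nullable alternatives also conflict).

FIRST sets of the non-terminals at (or reachable through a nullable prefix from) the front of some alternative:
  FIRST(Y) = { 'c' }
  FIRST(C) = { 'a' }

Productions for Y:
  Y → c a C: FIRST = { 'c' }
  Y → Y c: FIRST = { 'c' }
  Y → c a: FIRST = { 'c' }
Productions for C:
  C → a: FIRST = { 'a' }
  C → C c a: FIRST = { 'a' }
  C → C Y Y: FIRST = { 'a' }

Conflict for Y: Y → c a C and Y → Y c
  Overlap: { 'c' }
Conflict for Y: Y → c a C and Y → c a
  Overlap: { 'c' }
Conflict for Y: Y → Y c and Y → c a
  Overlap: { 'c' }
Conflict for C: C → a and C → C c a
  Overlap: { 'a' }
Conflict for C: C → a and C → C Y Y
  Overlap: { 'a' }
Conflict for C: C → C c a and C → C Y Y
  Overlap: { 'a' }

Answer: Yes. Y → c a C / Y → Y c on { 'c' }; Y → c a C / Y → c a on { 'c' }; Y → Y c / Y → c a on { 'c' }; C → a / C → C c a on { 'a' }; C → a / C → C Y Y on { 'a' }; C → C c a / C → C Y Y on { 'a' }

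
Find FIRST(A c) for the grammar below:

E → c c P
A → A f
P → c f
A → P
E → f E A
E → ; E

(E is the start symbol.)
{ 'c' }

FIRST sets of the non-terminals involved (from the grammar, by fixed-point iteration):
  FIRST(A) = { 'c' }

To compute FIRST(A c), process the symbols left to right:
Symbol A is a non-terminal. Add FIRST(A) \ {ε} = { 'c' }
A is not nullable (ε ∉ FIRST(A)), so stop here.
FIRST(A c) = { 'c' }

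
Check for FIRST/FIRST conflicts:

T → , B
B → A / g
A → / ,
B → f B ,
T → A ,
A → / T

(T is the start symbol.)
Yes. A → '/' ',' / A → '/' T on { '/' }

FIRST sets of the non-terminals at (or reachable through a nullable prefix from) the front of some alternative:
  FIRST(A) = { '/' }

Productions for T:
  T → , B: FIRST = { ',' }
  T → A ,: FIRST = { '/' }
Productions for B:
  B → A / g: FIRST = { '/' }
  B → f B ,: FIRST = { 'f' }
Productions for A:
  A → / ,: FIRST = { '/' }
  A → / T: FIRST = { '/' }

Conflict for A: A → / , and A → / T
  Overlap: { '/' }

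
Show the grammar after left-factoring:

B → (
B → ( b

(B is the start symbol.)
B → ( B'
B' → ε
B' → b

Left-factoring transforms A → αβ₁ | αβ₂ into A → αA' and A' → β₁ | β₂
(α is the longest common prefix among the alternatives). Repeat until
no nonterminal has two alternatives with a common prefix.

Round 1: B has alternatives sharing prefix '('. Introduce B': B → ( B'
  Add: B' → ε
  Add: B' → b

No remaining common prefixes — done.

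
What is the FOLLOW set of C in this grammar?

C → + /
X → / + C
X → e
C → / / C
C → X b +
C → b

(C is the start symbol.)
C is the start symbol, so $ ∈ FOLLOW(C).
In X → / + C: C is at the end, add FOLLOW(X)
In C → / / C: C is at the end; this adds FOLLOW(C) to itself — nothing new

The FOLLOW sets referred to above (computed the same way, to a fixed point):
  FOLLOW(X) = { 'b' }

Taking the union: FOLLOW(C) = { $, 'b' }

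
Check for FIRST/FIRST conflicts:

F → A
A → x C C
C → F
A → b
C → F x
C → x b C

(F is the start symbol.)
Yes. C → F / C → F x on { 'b', 'x' }; C → F / C → x b C on { 'x' }; C → F x / C → x b C on { 'x' }

FIRST sets of the non-terminals at (or reachable through a nullable prefix from) the front of some alternative:
  FIRST(F) = { 'b', 'x' }

Productions for A:
  A → x C C: FIRST = { 'x' }
  A → b: FIRST = { 'b' }
Productions for C:
  C → F: FIRST = { 'b', 'x' }
  C → F x: FIRST = { 'b', 'x' }
  C → x b C: FIRST = { 'x' }
F has only one production, so no FIRST/FIRST conflict is possible there.

Conflict for C: C → F and C → F x
  Overlap: { 'b', 'x' }
Conflict for C: C → F and C → x b C
  Overlap: { 'x' }
Conflict for C: C → F x and C → x b C
  Overlap: { 'x' }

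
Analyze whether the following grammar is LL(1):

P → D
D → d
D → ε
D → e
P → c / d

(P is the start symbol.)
A grammar is LL(1) if for each non-terminal N with multiple productions, the predict sets of those productions are pairwise disjoint, where PREDICT(N → α) = (FIRST(α) \ {ε}) ∪ (FOLLOW(N) if α ⇒* ε).

Relevant sets:
  FIRST(D) = { 'd', 'e', ε }
  FOLLOW(P) = { $ }
  FOLLOW(D) = { $ }

For P:
  PREDICT(P → D) = { $, 'd', 'e' }
  PREDICT(P → c '/' d) = { 'c' }
For D:
  PREDICT(D → d) = { 'd' }
  PREDICT(D → ε) = { $ }
  PREDICT(D → e) = { 'e' }

All predict sets are disjoint. The grammar IS LL(1).

Answer: Yes, the grammar is LL(1).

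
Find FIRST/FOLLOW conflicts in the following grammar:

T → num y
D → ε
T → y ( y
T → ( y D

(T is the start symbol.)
No FIRST/FOLLOW conflicts.

A FIRST/FOLLOW conflict occurs when a non-terminal N has a nullable alternative N → β (β ⇒* ε) and another alternative N → α with FIRST(α) ∩ FOLLOW(N) ≠ ∅: on such a lookahead the parser cannot decide between expanding α and letting N vanish via β.

Nullable non-terminals: D.
D has a nullable alternative but only one production, so nothing to check.

T has no nullable alternative, so no FIRST/FOLLOW check is needed there.

No FIRST/FOLLOW conflicts found.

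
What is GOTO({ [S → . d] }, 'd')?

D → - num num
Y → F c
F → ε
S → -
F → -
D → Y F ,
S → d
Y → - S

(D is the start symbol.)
GOTO(I, 'd') = CLOSURE({ [A → αX.β] : [A → α.Xβ] ∈ I, X = 'd' })

Items with dot before 'd', with the dot advanced:
  [S → . d] → [S → d .]
Closure adds nothing (no advanced item has the dot before a non-terminal).

GOTO = { [S → d .] }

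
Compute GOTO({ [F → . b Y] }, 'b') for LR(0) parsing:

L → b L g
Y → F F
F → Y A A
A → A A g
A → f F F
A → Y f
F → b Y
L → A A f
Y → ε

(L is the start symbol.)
{ [F → . Y A A], [F → . b Y], [F → b . Y], [Y → . F F], [Y → .] }

GOTO(I, 'b') = CLOSURE({ [A → αX.β] : [A → α.Xβ] ∈ I, X = 'b' })

Items with dot before 'b', with the dot advanced:
  [F → . b Y] → [F → b . Y]
Closure of the advanced items:
  [F → b . Y] has the dot before Y: add [Y → . F F], [Y → .]
  [Y → . F F] has the dot before F: add [F → . Y A A], [F → . b Y]

GOTO = { [F → . Y A A], [F → . b Y], [F → b . Y], [Y → . F F], [Y → .] }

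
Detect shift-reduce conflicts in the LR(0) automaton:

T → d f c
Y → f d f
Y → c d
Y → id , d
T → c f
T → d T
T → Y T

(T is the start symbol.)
A shift-reduce conflict occurs when an LR(0) state has both:
  - a complete (reduce) item [A → α .] (dot at the end), and
  - a shift item [B → β . c γ] (dot before a terminal).

Augment with T' → T and build the canonical LR(0) collection (I0 = CLOSURE({[T' → . T]}), then GOTO on every symbol after a dot until no new states appear). It has 17 states:
  I0: { [T → . Y T], [T → . c f], [T → . d T], [T → . d f c], [T' → . T], [Y → . c d], [Y → . f d f], [Y → . id , d] }  — shift
  I1: { [T' → T .] }  — accept
  I2: { [T → . Y T], [T → . c f], [T → . d T], [T → . d f c], [T → Y . T], [Y → . c d], [Y → . f d f], [Y → . id , d] }  — shift
  I3: { [T → c . f], [Y → c . d] }  — shift
  I4: { [T → . Y T], [T → . c f], [T → . d T], [T → . d f c], [T → d . T], [T → d . f c], [Y → . c d], [Y → . f d f], [Y → . id , d] }  — shift
  I5: { [Y → f . d f] }  — shift
  I6: { [Y → id . , d] }  — shift
  I7: { [Y → id , . d] }  — shift
  I8: { [Y → id , d .] }  — reduce
  I9: { [Y → f d . f] }  — shift
  I10: { [Y → f d f .] }  — reduce
  I11: { [T → d T .] }  — reduce
  I12: { [T → d f . c], [Y → f . d f] }  — shift
  I13: { [T → d f c .] }  — reduce
  I14: { [Y → c d .] }  — reduce
  I15: { [T → c f .] }  — reduce
  I16: { [T → Y T .] }  — reduce

No state contains both a complete item and a shift item.

Answer: No shift-reduce conflicts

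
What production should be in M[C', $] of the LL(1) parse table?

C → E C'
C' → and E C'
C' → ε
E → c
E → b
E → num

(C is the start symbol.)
C' → ε

To find M[C', $], we find productions for C' where $ is in the predict set (PREDICT(N → α) = (FIRST(α) \ {ε}) ∪ (FOLLOW(N) if α ⇒* ε)).

Relevant sets:
  FOLLOW(C') = { $ }

C' → and E C': PREDICT = { 'and' }
C' → ε: PREDICT = { $ }
  $ is in predict set, so this production goes in M[C', $]

M[C', $] = C' → ε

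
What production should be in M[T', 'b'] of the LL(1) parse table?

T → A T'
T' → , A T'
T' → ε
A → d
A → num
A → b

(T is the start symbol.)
Empty (error entry)

To find M[T', 'b'], we find productions for T' where 'b' is in the predict set (PREDICT(N → α) = (FIRST(α) \ {ε}) ∪ (FOLLOW(N) if α ⇒* ε)).

Relevant sets:
  FOLLOW(T') = { $ }

T' → , A T': PREDICT = { ',' }
T' → ε: PREDICT = { $ }

M[T', 'b'] is empty (no production applies)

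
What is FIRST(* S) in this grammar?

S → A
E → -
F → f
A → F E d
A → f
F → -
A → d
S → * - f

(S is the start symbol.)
To compute FIRST(* S), process the symbols left to right:
Symbol * is a terminal. Add '*' and stop.
FIRST(* S) = { '*' }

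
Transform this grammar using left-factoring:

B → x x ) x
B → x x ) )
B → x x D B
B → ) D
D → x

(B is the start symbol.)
Left-factoring transforms A → αβ₁ | αβ₂ into A → αA' and A' → β₁ | β₂
(α is the longest common prefix among the alternatives). Repeat until
no nonterminal has two alternatives with a common prefix.

Round 1: B has alternatives sharing prefix 'x x'. Introduce B': B → x x B'
  Add: B' → ) x
  Add: B' → ) )
  Add: B' → D B

Round 2: B' has alternatives sharing prefix ')'. Introduce B'': B' → ) B''
  Add: B'' → x
  Add: B'' → )

No remaining common prefixes — done.

Resulting grammar:
B → x x B'
B' → ) B''
B'' → x
B'' → )
B' → D B
B → ) D
D → x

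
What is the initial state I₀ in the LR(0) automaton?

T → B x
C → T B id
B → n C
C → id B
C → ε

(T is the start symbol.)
{ [B → . n C], [T → . B x], [T' → . T] }

First, augment the grammar with T' → T
I₀ = CLOSURE({ [T' → . T] }):
  [T' → . T] has the dot before T: add [T → . B x]
  [T → . B x] has the dot before B: add [B → . n C]
No further items can be added.

I₀ = { [B → . n C], [T → . B x], [T' → . T] }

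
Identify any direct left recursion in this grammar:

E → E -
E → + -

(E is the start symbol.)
E → E -: LEFT RECURSIVE (starts with E)
E → + -: starts with '+'

The grammar has direct left recursion on: E.

Answer: Yes, E is left-recursive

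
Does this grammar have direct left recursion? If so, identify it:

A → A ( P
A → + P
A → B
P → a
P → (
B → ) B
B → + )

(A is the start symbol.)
A → A ( P: LEFT RECURSIVE (starts with A)
A → + P: starts with '+'
A → B: starts with B
P → a: starts with a
P → (: starts with '('
B → ) B: starts with ')'
B → + ): starts with '+'

The grammar has direct left recursion on: A.

Answer: Yes, A is left-recursive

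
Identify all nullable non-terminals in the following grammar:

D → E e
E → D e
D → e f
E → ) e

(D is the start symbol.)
There are no ε-productions, so no non-terminal can derive ε.
No non-terminals are nullable.

Answer: None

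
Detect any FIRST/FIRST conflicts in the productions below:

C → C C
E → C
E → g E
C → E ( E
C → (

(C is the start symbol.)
FIRST sets of the non-terminals at (or reachable through a nullable prefix from) the front of some alternative:
  FIRST(C) = { '(', 'g' }
  FIRST(E) = { '(', 'g' }

Productions for C:
  C → C C: FIRST = { '(', 'g' }
  C → E ( E: FIRST = { '(', 'g' }
  C → (: FIRST = { '(' }
Productions for E:
  E → C: FIRST = { '(', 'g' }
  E → g E: FIRST = { 'g' }

Conflict for C: C → C C and C → E ( E
  Overlap: { '(', 'g' }
Conflict for C: C → C C and C → (
  Overlap: { '(' }
Conflict for C: C → E ( E and C → (
  Overlap: { '(' }
Conflict for E: E → C and E → g E
  Overlap: { 'g' }

Answer: Yes. C → C C / C → E '(' E on { '(', 'g' }; C → C C / C → '(' on { '(' }; C → E '(' E / C → '(' on { '(' }; E → C / E → g E on { 'g' }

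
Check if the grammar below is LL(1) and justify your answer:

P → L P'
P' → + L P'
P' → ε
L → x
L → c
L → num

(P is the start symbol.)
A grammar is LL(1) if for each non-terminal N with multiple productions, the predict sets of those productions are pairwise disjoint, where PREDICT(N → α) = (FIRST(α) \ {ε}) ∪ (FOLLOW(N) if α ⇒* ε).

Relevant sets:
  FOLLOW(P') = { $ }

For P':
  PREDICT(P' → '+' L P') = { '+' }
  PREDICT(P' → ε) = { $ }
For L:
  PREDICT(L → x) = { 'x' }
  PREDICT(L → c) = { 'c' }
  PREDICT(L → num) = { 'num' }
P has a single production, so nothing to check there.

All predict sets are disjoint. The grammar IS LL(1).

Answer: Yes, the grammar is LL(1).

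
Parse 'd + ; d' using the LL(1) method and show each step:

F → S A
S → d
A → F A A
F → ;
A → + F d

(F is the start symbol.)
Stack is shown with the top on the left.

Stack    Input      Action
--------------------------
F $      d + ; d $  output F → S A
S A $    d + ; d $  output S → d
d A $    d + ; d $  match 'd'
A $      + ; d $    output A → + F d
+ F d $  + ; d $    match '+'
F d $    ; d $      output F → ;
; d $    ; d $      match ';'
d $      d $        match 'd'
$        $          accept

The string is accepted.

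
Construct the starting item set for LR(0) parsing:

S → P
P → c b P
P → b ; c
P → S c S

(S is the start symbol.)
{ [P → . S c S], [P → . b ; c], [P → . c b P], [S → . P], [S' → . S] }

First, augment the grammar with S' → S
I₀ = CLOSURE({ [S' → . S] }):
  [S' → . S] has the dot before S: add [S → . P]
  [S → . P] has the dot before P: add [P → . c b P], [P → . b ; c], [P → . S c S]
No further items can be added.

I₀ = { [P → . S c S], [P → . b ; c], [P → . c b P], [S → . P], [S' → . S] }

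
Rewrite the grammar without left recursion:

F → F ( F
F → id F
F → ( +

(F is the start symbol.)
F → id F F'
F → ( + F'
F' → ( F F'
F' → ε

F is directly left-recursive. The standard transformation for
  A → A α₁ | ... | A α_m | β₁ | ... | β_n
is
  A  → β₁ A' | ... | β_n A'
  A' → α₁ A' | ... | α_m A' | ε

F → id F becomes F → id F F'
F → ( + becomes F → ( + F'
F → F ( F becomes F' → ( F F'
Add F' → ε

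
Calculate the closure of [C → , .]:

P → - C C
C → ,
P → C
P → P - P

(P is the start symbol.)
To compute CLOSURE, for each item [A → α.Bβ] where B is a non-terminal, add [B → .γ] for all productions B → γ; repeat for the newly added items until nothing changes.

Start with: [C → , .]
The dot is at the end, so nothing is added.

CLOSURE = { [C → , .] }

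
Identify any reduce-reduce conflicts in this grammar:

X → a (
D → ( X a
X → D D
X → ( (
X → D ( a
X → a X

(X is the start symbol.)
A reduce-reduce conflict occurs when an LR(0) state has two complete items [A → α .] and [B → β .] — both call for a reduction, and with no lookahead the parser cannot choose between them.

Augment with X' → X and build the canonical LR(0) collection (I0 = CLOSURE({[X' → . X]}), then GOTO on every symbol after a dot until no new states appear). It has 13 states:
  I0: { [D → . ( X a], [X → . ( (], [X → . D ( a], [X → . D D], [X → . a (], [X → . a X], [X' → . X] }  — shift
  I1: { [D → ( . X a], [D → . ( X a], [X → ( . (], [X → . ( (], [X → . D ( a], [X → . D D], [X → . a (], [X → . a X] }  — shift
  I2: { [D → . ( X a], [X → D . ( a], [X → D . D] }  — shift
  I3: { [X' → X .] }  — accept
  I4: { [D → . ( X a], [X → . ( (], [X → . D ( a], [X → . D D], [X → . a (], [X → . a X], [X → a . (], [X → a . X] }  — shift
  I5: { [D → ( . X a], [D → . ( X a], [X → ( . (], [X → . ( (], [X → . D ( a], [X → . D D], [X → . a (], [X → . a X], [X → a ( .] }  — shift, reduce
  I6: { [X → a X .] }  — reduce
  I7: { [D → ( . X a], [D → . ( X a], [X → ( ( .], [X → ( . (], [X → . ( (], [X → . D ( a], [X → . D D], [X → . a (], [X → . a X] }  — shift, reduce
  I8: { [D → ( X . a] }  — shift
  I9: { [D → ( X a .] }  — reduce
  I10: { [D → ( . X a], [D → . ( X a], [X → . ( (], [X → . D ( a], [X → . D D], [X → . a (], [X → . a X], [X → D ( . a] }  — shift
  I11: { [X → D D .] }  — reduce
  I12: { [D → . ( X a], [X → . ( (], [X → . D ( a], [X → . D D], [X → . a (], [X → . a X], [X → D ( a .], [X → a . (], [X → a . X] }  — shift, reduce

No state contains more than one complete item.

Answer: No reduce-reduce conflicts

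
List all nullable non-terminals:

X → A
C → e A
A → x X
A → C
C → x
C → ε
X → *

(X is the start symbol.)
ε-productions: C → ε
So C is immediately nullable.
A → C: every symbol on the right is nullable, so A is nullable too.
X → A: every symbol on the right is nullable, so X is nullable too.
Every non-terminal is now nullable.
Nullable = { 'A', 'C', 'X' }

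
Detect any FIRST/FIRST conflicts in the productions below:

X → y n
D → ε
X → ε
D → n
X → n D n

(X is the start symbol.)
No FIRST/FIRST conflicts.

A FIRST/FIRST conflict occurs when two productions N → α and N → β for the same non-terminal have FIRST(α) ∩ FIRST(β) ≠ ∅ (with ε ∈ FIRST of a nullable right-hand side, so two nullable alternatives also conflict).

Productions for X:
  X → y n: FIRST = { 'y' }
  X → ε: FIRST = { ε }
  X → n D n: FIRST = { 'n' }
Productions for D:
  D → ε: FIRST = { ε }
  D → n: FIRST = { 'n' }

All alternatives of each non-terminal have pairwise disjoint FIRST sets.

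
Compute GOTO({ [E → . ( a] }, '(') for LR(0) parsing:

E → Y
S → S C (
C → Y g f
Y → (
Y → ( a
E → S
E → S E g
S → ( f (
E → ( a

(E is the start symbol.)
GOTO(I, '(') = CLOSURE({ [A → αX.β] : [A → α.Xβ] ∈ I, X = '(' })

Items with dot before '(', with the dot advanced:
  [E → . ( a] → [E → ( . a]
Closure adds nothing (no advanced item has the dot before a non-terminal).

GOTO = { [E → ( . a] }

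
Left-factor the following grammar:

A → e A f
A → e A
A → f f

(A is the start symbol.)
Left-factoring transforms A → αβ₁ | αβ₂ into A → αA' and A' → β₁ | β₂
(α is the longest common prefix among the alternatives). Repeat until
no nonterminal has two alternatives with a common prefix.

Round 1: A has alternatives sharing prefix 'e A'. Introduce A': A → e A A'
  Add: A' → f
  Add: A' → ε

No remaining common prefixes — done.

Resulting grammar:
A → e A A'
A' → f
A' → ε
A → f f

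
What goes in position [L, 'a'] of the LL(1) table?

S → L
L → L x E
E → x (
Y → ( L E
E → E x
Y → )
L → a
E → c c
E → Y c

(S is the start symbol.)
L → L x E, L → a

To find M[L, 'a'], we find productions for L where 'a' is in the predict set (PREDICT(N → α) = (FIRST(α) \ {ε}) ∪ (FOLLOW(N) if α ⇒* ε)).

Relevant sets:
  FIRST(L) = { 'a' }

L → L x E: PREDICT = { 'a' }
  'a' is in predict set, so this production goes in M[L, 'a']
L → a: PREDICT = { 'a' }
  'a' is in predict set, so this production goes in M[L, 'a']

M[L, 'a'] = L → L x E, L → a  (a multiply-defined cell — the grammar is not LL(1))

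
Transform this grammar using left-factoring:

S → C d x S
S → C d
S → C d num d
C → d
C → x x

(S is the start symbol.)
Left-factoring transforms A → αβ₁ | αβ₂ into A → αA' and A' → β₁ | β₂
(α is the longest common prefix among the alternatives). Repeat until
no nonterminal has two alternatives with a common prefix.

Round 1: S has alternatives sharing prefix 'C d'. Introduce S': S → C d S'
  Add: S' → x S
  Add: S' → ε
  Add: S' → num d

No remaining common prefixes — done.

Resulting grammar:
S → C d S'
S' → x S
S' → ε
S' → num d
C → d
C → x x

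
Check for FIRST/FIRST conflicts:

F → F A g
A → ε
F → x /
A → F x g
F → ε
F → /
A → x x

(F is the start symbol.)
FIRST sets of the non-terminals at (or reachable through a nullable prefix from) the front of some alternative:
  FIRST(F) = { '/', 'g', 'x', ε }
  FIRST(A) = { '/', 'g', 'x', ε }

Productions for F:
  F → F A g: FIRST = { '/', 'g', 'x' }
  F → x /: FIRST = { 'x' }
  F → ε: FIRST = { ε }
  F → /: FIRST = { '/' }
Productions for A:
  A → ε: FIRST = { ε }
  A → F x g: FIRST = { '/', 'g', 'x' }
  A → x x: FIRST = { 'x' }

Conflict for F: F → F A g and F → x /
  Overlap: { 'x' }
Conflict for F: F → F A g and F → /
  Overlap: { '/' }
Conflict for A: A → F x g and A → x x
  Overlap: { 'x' }

Answer: Yes. F → F A g / F → x '/' on { 'x' }; F → F A g / F → '/' on { '/' }; A → F x g / A → x x on { 'x' }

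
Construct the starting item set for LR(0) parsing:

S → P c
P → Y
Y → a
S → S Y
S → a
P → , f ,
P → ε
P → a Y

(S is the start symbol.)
{ [P → . , f ,], [P → . Y], [P → . a Y], [P → .], [S → . P c], [S → . S Y], [S → . a], [S' → . S], [Y → . a] }

First, augment the grammar with S' → S
I₀ = CLOSURE({ [S' → . S] }):
  [S' → . S] has the dot before S: add [S → . P c], [S → . S Y], [S → . a]
  [S → . P c] has the dot before P: add [P → . Y], [P → . , f ,], [P → .], [P → . a Y]
  [P → . Y] has the dot before Y: add [Y → . a]
No further items can be added.

I₀ = { [P → . , f ,], [P → . Y], [P → . a Y], [P → .], [S → . P c], [S → . S Y], [S → . a], [S' → . S], [Y → . a] }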